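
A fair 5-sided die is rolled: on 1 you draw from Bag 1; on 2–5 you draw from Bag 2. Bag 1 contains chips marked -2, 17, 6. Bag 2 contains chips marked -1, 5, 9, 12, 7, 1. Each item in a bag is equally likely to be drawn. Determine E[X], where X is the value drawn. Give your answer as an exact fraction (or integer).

29/5

E[X | Bag 1] = (-2 + 17 + 6)/3 = 7
E[X | Bag 2] = (-1 + 5 + 9 + 12 + 7 + 1)/6 = 11/2
E[X] = (1/5)·7 + (4/5)·11/2 = 29/5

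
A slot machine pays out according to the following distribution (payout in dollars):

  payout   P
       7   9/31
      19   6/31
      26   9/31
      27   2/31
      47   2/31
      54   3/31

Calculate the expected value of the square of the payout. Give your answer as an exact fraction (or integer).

23315/31

E[X²] = (9/31)·49 + (6/31)·361 + (9/31)·676 + (2/31)·729 + (2/31)·2209 + (3/31)·2916
     = 23315/31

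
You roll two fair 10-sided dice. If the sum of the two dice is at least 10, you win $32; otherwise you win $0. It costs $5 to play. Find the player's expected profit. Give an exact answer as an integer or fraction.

387/25 dollars

E[payout] = (9/25)·0 + (16/25)·32 = 512/25
Expected profit = 512/25 − 5 = 387/25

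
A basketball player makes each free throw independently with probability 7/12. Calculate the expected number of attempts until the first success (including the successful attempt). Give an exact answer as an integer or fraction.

12/7

For a geometric distribution, E[trials] = 1/p = 1/(7/12) = 12/7.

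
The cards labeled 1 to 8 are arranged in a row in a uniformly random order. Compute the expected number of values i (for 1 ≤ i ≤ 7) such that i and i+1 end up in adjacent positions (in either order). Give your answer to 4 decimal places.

For each i ∈ {1,…,7}, let Xᵢ = 1 if i and i+1 are adjacent. P(Xᵢ=1) = 2·(8−1)!/8! = 2/8.
By linearity, E[ΣXᵢ] = (7)·(2/8) = 7/4.
≈ 1.7500

1.7500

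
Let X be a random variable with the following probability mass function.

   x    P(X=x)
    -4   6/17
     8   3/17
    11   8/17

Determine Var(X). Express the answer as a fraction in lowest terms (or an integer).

E[X] = (6/17)·(-4) + (3/17)·8 + (8/17)·11 = 88/17
E[X²] = (6/17)·16 + (3/17)·64 + (8/17)·121 = 1256/17
Var(X) = 1256/17 − (88/17)² = 13608/289

13608/289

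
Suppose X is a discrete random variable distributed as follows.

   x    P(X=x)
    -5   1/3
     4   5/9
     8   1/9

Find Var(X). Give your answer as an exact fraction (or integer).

1802/81

E[X] = (1/3)·(-5) + (5/9)·4 + (1/9)·8 = 13/9
E[X²] = (1/3)·25 + (5/9)·16 + (1/9)·64 = 73/3
Var(X) = 73/3 − (13/9)² = 1802/81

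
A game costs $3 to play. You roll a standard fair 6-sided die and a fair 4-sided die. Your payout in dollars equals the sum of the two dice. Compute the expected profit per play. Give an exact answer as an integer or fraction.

Distribution of the sum of the two dice: 2 w.p. 1/24, 3 w.p. 1/12, 4 w.p. 1/8, 5 w.p. 1/6, 6 w.p. 1/6, 7 w.p. 1/6, …
E[payout] = (1/24)·2 + (1/12)·3 + (1/8)·4 + (1/6)·5 + (1/6)·6 + (1/6)·7 + (1/8)·8 + (1/12)·9 + (1/24)·10 = 6
Expected profit = 6 − 3 = 3

$3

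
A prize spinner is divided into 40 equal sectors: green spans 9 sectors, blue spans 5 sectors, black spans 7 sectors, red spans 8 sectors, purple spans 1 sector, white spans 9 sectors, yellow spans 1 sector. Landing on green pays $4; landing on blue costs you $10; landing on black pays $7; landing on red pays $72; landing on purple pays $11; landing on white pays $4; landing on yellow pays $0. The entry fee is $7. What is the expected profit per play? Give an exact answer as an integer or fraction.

E[payout] = (9/40)·4 + (5/40)·(-10) + (7/40)·7 + (8/40)·72 + (1/40)·11 + (9/40)·4 + (1/40)·0 = 329/20
Expected profit = 329/20 − 7 = 189/20

189/20 dollars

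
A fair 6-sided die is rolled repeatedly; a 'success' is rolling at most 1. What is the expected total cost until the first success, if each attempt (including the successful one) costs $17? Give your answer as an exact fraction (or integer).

E[#attempts] = 1/p = 6; E[cost] = 17·6 = 102.

$102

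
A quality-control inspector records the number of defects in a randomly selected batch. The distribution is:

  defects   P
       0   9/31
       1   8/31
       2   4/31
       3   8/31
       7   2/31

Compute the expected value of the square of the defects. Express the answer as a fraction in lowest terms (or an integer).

194/31

E[X²] = (9/31)·0 + (8/31)·1 + (4/31)·4 + (8/31)·9 + (2/31)·49
     = 194/31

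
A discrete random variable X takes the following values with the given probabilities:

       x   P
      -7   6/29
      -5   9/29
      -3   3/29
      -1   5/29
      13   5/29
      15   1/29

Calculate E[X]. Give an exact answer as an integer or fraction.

-21/29

E[X] = (6/29)·(-7) + (9/29)·(-5) + (3/29)·(-3) + (5/29)·(-1) + (5/29)·13 + (1/29)·15
     = -21/29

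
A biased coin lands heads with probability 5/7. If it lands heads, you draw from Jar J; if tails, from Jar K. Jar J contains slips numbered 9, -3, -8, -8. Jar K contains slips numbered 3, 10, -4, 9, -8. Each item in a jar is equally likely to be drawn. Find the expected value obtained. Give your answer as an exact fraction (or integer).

-17/14

E[X | Jar J] = (9 − 3 − 8 − 8)/4 = -5/2
E[X | Jar K] = (3 + 10 − 4 + 9 − 8)/5 = 2
E[X] = (5/7)·(-5/2) + (2/7)·2 = -17/14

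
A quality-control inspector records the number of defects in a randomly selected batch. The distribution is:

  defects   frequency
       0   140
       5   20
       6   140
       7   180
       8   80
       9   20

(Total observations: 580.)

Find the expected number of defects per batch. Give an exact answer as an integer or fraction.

151/29

Total = 580, so P(defects=0) = 140/580, etc.
E[X] = (7/29)·0 + (1/29)·5 + (7/29)·6 + (9/29)·7 + (4/29)·8 + (1/29)·9
     = 151/29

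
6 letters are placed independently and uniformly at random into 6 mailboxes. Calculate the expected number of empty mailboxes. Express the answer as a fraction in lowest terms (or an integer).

Let Xⱼ=1 if mailbox j is empty. P(Xⱼ=1) = ((6-1)/6)^6 = 15625/46656.
By linearity, E[#empty] = 6·15625/46656 = 15625/7776.

15625/7776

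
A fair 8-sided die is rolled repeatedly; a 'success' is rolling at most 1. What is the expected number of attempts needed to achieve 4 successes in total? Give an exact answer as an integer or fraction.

By linearity (sum of 4 independent geometric waits), E[trials] = 4/p = 4/(1/8) = 32.

32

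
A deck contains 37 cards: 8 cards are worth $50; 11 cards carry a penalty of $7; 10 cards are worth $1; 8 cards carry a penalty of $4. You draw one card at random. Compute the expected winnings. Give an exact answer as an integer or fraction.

301/37 dollars

E[payout] = (8/37)·50 + (11/37)·(-7) + (10/37)·1 + (8/37)·(-4) = 301/37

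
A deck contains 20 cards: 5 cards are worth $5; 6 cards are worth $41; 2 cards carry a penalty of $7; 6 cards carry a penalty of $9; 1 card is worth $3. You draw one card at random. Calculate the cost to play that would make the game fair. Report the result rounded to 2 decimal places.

E[payout] = (5/20)·5 + (6/20)·41 + (2/20)·(-7) + (6/20)·(-9) + (1/20)·3 = 103/10
Fair fee = E[payout] = 103/10 ≈ $10.30

$10.30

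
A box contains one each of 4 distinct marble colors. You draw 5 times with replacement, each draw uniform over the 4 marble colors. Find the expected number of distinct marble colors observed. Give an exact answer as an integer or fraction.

Let Xⱼ=1 if type j appears at least once. P(Xⱼ=1) = 1 − ((4−1)/4)^5 = 781/1024.
E[#distinct] = 4·781/1024 = 781/256.

781/256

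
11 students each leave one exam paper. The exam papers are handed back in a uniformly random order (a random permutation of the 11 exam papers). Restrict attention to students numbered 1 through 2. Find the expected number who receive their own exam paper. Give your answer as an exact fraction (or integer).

2/11

Let Xᵢ = 1 if person i gets their own exam paper. For each i, P(Xᵢ=1) = 1/11.
By linearity of expectation, E[X₁+…+X_2] = 2·(1/11) = 2/11.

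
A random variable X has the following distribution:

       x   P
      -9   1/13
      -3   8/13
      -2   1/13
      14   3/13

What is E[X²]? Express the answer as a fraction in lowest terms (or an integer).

E[X²] = (1/13)·81 + (8/13)·9 + (1/13)·4 + (3/13)·196
     = 745/13

745/13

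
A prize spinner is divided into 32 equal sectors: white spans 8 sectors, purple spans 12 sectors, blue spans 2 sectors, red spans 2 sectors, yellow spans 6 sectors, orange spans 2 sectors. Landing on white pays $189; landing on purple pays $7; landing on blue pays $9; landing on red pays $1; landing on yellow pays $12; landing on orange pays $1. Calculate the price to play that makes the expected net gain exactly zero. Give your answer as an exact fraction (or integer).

E[payout] = (8/32)·189 + (12/32)·7 + (2/32)·9 + (2/32)·1 + (6/32)·12 + (2/32)·1 = 845/16
Fair fee = E[payout] = 845/16

845/16 dollars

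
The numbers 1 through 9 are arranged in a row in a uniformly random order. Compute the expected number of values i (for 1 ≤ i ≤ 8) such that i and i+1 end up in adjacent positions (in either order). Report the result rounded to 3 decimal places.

1.778

For each i ∈ {1,…,8}, let Xᵢ = 1 if i and i+1 are adjacent. P(Xᵢ=1) = 2·(9−1)!/9! = 2/9.
By linearity, E[ΣXᵢ] = (8)·(2/9) = 16/9.
≈ 1.778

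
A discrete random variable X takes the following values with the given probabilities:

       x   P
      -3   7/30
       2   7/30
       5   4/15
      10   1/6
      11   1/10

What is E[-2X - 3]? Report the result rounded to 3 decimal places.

-10.733

E[-2x-3] = (7/30)·3 + (7/30)·(-7) + (4/15)·(-13) + (1/6)·(-23) + (1/10)·(-25)
     = -161/15 ≈ -10.733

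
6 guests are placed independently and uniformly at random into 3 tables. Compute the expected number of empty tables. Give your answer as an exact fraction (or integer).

64/243

Let Xⱼ=1 if table j is empty. P(Xⱼ=1) = ((3-1)/3)^6 = 64/729.
By linearity, E[#empty] = 3·64/729 = 64/243.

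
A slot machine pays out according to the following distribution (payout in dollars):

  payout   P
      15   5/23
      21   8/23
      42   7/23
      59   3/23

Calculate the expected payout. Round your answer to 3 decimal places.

$31.043

E[X] = (5/23)·15 + (8/23)·21 + (7/23)·42 + (3/23)·59
     = 714/23 ≈ 31.043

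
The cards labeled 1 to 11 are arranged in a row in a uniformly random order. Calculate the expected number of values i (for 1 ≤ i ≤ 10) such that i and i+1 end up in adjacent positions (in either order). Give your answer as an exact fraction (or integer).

For each i ∈ {1,…,10}, let Xᵢ = 1 if i and i+1 are adjacent. P(Xᵢ=1) = 2·(11−1)!/11! = 2/11.
By linearity, E[ΣXᵢ] = (10)·(2/11) = 20/11.

20/11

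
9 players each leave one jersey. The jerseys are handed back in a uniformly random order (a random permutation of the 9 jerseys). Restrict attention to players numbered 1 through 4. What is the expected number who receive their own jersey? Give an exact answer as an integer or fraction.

4/9

Let Xᵢ = 1 if person i gets their own jersey. For each i, P(Xᵢ=1) = 1/9.
By linearity of expectation, E[X₁+…+X_4] = 4·(1/9) = 4/9.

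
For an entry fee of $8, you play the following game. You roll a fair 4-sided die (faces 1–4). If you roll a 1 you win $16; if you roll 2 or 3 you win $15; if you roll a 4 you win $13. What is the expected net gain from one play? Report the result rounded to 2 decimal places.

$6.75

E[payout] = (1/4)·13 + (1/2)·15 + (1/4)·16 = 59/4
Expected profit = 59/4 − 8 = 27/4 ≈ $6.75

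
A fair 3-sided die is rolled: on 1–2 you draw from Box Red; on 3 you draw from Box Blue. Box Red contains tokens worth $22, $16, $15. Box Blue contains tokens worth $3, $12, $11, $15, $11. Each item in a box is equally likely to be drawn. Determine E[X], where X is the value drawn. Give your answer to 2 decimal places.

E[X | Box Red] = (22 + 16 + 15)/3 = 53/3
E[X | Box Blue] = (3 + 12 + 11 + 15 + 11)/5 = 52/5
E[X] = (2/3)·53/3 + (1/3)·52/5 = 686/45 ≈ 15.24

$15.24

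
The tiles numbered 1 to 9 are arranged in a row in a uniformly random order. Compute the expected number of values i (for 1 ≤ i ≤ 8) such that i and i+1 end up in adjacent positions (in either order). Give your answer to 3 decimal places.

1.778

For each i ∈ {1,…,8}, let Xᵢ = 1 if i and i+1 are adjacent. P(Xᵢ=1) = 2·(9−1)!/9! = 2/9.
By linearity, E[ΣXᵢ] = (8)·(2/9) = 16/9.
≈ 1.778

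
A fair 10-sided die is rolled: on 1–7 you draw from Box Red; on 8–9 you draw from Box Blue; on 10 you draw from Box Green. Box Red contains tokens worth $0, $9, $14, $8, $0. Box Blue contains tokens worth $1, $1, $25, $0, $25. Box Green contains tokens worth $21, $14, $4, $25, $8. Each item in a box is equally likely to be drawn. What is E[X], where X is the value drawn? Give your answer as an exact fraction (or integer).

393/50 dollars

E[X | Box Red] = (0 + 9 + 14 + 8 + 0)/5 = 31/5
E[X | Box Blue] = (1 + 1 + 25 + 0 + 25)/5 = 52/5
E[X | Box Green] = (21 + 14 + 4 + 25 + 8)/5 = 72/5
E[X] = (7/10)·31/5 + (1/5)·52/5 + (1/10)·72/5 = 393/50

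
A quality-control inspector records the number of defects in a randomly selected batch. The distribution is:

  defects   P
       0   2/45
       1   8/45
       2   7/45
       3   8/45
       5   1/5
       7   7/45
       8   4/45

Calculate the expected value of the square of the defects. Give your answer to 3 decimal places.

20.711

E[X²] = (2/45)·0 + (8/45)·1 + (7/45)·4 + (8/45)·9 + (1/5)·25 + (7/45)·49 + (4/45)·64
     = 932/45 ≈ 20.711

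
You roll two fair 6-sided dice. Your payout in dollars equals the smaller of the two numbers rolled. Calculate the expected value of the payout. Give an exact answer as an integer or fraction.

Distribution of the smaller of the two numbers rolled: 1 w.p. 11/36, 2 w.p. 1/4, 3 w.p. 7/36, 4 w.p. 5/36, 5 w.p. 1/12, 6 w.p. 1/36
E[payout] = (11/36)·1 + (1/4)·2 + (7/36)·3 + (5/36)·4 + (1/12)·5 + (1/36)·6 = 91/36

91/36 dollars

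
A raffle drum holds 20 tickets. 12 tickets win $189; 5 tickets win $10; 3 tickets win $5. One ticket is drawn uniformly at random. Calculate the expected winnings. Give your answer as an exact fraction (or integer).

E[payout] = (12/20)·189 + (5/20)·10 + (3/20)·5 = 2333/20

2333/20 dollars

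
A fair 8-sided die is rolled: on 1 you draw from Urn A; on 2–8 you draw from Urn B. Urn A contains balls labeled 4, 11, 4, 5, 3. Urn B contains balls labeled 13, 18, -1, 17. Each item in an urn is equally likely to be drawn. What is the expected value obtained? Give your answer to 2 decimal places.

E[X | Urn A] = (4 + 11 + 4 + 5 + 3)/5 = 27/5
E[X | Urn B] = (13 + 18 − 1 + 17)/4 = 47/4
E[X] = (1/8)·27/5 + (7/8)·47/4 = 1753/160 ≈ 10.96

10.96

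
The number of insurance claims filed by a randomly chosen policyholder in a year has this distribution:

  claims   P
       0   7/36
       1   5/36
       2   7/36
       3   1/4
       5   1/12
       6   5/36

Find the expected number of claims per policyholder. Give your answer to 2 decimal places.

2.53

E[X] = (7/36)·0 + (5/36)·1 + (7/36)·2 + (1/4)·3 + (1/12)·5 + (5/36)·6
     = 91/36 ≈ 2.53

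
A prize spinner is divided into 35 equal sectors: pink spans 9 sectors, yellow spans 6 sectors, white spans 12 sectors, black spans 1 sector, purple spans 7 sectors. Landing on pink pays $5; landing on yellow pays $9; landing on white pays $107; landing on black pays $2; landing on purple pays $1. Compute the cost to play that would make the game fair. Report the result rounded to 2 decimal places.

$39.77

E[payout] = (9/35)·5 + (6/35)·9 + (12/35)·107 + (1/35)·2 + (7/35)·1 = 1392/35
Fair fee = E[payout] = 1392/35 ≈ $39.77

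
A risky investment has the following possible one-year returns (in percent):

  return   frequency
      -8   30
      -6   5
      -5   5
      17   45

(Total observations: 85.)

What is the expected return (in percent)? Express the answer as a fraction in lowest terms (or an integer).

94/17

Total = 85, so P(return=-8) = 30/85, etc.
E[X] = (6/17)·(-8) + (1/17)·(-6) + (1/17)·(-5) + (9/17)·17
     = 94/17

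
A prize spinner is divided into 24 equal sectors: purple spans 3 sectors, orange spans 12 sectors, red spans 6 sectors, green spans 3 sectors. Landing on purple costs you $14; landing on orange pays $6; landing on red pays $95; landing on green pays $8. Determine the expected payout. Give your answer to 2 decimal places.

E[payout] = (3/24)·(-14) + (12/24)·6 + (6/24)·95 + (3/24)·8 = 26
≈ $26.00

$26.00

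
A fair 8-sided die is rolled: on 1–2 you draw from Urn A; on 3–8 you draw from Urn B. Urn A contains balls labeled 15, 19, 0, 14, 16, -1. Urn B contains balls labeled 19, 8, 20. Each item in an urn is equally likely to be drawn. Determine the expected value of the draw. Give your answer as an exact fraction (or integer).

115/8

E[X | Urn A] = (15 + 19 + 0 + 14 + 16 − 1)/6 = 21/2
E[X | Urn B] = (19 + 8 + 20)/3 = 47/3
E[X] = (1/4)·21/2 + (3/4)·47/3 = 115/8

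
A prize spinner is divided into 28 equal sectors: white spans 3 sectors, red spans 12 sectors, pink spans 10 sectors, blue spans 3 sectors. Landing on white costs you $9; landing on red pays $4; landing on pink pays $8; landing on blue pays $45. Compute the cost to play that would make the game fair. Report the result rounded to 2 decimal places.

$8.43

E[payout] = (3/28)·(-9) + (12/28)·4 + (10/28)·8 + (3/28)·45 = 59/7
Fair fee = E[payout] = 59/7 ≈ $8.43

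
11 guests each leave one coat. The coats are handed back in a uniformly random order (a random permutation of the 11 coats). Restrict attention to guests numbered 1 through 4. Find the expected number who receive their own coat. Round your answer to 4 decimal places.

0.3636

Let Xᵢ = 1 if person i gets their own coat. For each i, P(Xᵢ=1) = 1/11.
By linearity of expectation, E[X₁+…+X_4] = 4·(1/11) = 4/11.
≈ 0.3636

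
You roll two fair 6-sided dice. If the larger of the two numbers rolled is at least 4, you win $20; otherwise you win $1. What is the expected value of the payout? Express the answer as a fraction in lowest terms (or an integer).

61/4 dollars

E[payout] = (1/4)·1 + (3/4)·20 = 61/4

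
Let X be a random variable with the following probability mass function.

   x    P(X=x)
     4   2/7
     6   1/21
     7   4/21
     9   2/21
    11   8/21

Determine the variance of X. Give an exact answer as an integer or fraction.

3722/441

E[X] = (2/7)·4 + (1/21)·6 + (4/21)·7 + (2/21)·9 + (8/21)·11 = 164/21
E[X²] = (2/7)·16 + (1/21)·36 + (4/21)·49 + (2/21)·81 + (8/21)·121 = 486/7
Var(X) = 486/7 − (164/21)² = 3722/441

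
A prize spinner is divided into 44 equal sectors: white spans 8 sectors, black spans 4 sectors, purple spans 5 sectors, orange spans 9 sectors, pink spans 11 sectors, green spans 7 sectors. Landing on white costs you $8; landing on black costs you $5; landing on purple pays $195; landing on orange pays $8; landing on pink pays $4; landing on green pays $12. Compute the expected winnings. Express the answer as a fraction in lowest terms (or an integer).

1091/44 dollars

E[payout] = (8/44)·(-8) + (4/44)·(-5) + (5/44)·195 + (9/44)·8 + (11/44)·4 + (7/44)·12 = 1091/44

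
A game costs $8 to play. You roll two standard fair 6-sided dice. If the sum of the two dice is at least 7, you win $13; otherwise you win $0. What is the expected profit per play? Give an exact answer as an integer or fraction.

E[payout] = (5/12)·0 + (7/12)·13 = 91/12
Expected profit = 91/12 − 8 = -5/12

-5/12 dollars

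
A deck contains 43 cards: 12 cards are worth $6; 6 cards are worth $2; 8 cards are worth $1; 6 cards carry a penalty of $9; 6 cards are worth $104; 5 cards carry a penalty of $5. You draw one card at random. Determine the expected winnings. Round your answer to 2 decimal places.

$14.81

E[payout] = (12/43)·6 + (6/43)·2 + (8/43)·1 + (6/43)·(-9) + (6/43)·104 + (5/43)·(-5) = 637/43
≈ $14.81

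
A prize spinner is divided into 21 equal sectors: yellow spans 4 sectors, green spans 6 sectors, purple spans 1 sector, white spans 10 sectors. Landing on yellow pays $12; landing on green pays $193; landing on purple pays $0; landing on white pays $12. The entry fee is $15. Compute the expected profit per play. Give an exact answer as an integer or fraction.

E[payout] = (4/21)·12 + (6/21)·193 + (1/21)·0 + (10/21)·12 = 442/7
Expected profit = 442/7 − 15 = 337/7

337/7 dollars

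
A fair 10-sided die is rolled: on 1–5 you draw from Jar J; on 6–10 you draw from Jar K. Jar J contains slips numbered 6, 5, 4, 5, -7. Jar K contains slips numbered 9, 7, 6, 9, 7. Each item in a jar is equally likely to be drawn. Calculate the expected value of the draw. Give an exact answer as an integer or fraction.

51/10

E[X | Jar J] = (6 + 5 + 4 + 5 − 7)/5 = 13/5
E[X | Jar K] = (9 + 7 + 6 + 9 + 7)/5 = 38/5
E[X] = (1/2)·13/5 + (1/2)·38/5 = 51/10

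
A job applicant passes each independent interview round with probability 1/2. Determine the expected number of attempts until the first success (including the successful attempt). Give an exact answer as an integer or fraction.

For a geometric distribution, E[trials] = 1/p = 1/(1/2) = 2.

2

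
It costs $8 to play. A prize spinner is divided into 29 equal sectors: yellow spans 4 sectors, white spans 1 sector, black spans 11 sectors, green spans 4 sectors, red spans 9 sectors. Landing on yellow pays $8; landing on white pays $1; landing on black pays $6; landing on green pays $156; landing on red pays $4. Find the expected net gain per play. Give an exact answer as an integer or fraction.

527/29 dollars

E[payout] = (4/29)·8 + (1/29)·1 + (11/29)·6 + (4/29)·156 + (9/29)·4 = 759/29
Expected profit = 759/29 − 8 = 527/29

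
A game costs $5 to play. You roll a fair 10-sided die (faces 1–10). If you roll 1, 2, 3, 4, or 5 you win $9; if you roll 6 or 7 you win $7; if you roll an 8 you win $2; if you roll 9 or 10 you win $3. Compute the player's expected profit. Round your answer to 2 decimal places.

$1.70

E[payout] = (1/10)·2 + (1/5)·3 + (1/5)·7 + (1/2)·9 = 67/10
Expected profit = 67/10 − 5 = 17/10 ≈ $1.70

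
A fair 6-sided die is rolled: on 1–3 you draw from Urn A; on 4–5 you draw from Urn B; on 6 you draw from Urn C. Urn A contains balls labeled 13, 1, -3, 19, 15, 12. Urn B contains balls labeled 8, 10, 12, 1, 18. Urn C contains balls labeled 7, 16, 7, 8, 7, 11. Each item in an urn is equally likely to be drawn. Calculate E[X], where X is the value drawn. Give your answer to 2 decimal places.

9.57

E[X | Urn A] = (13 + 1 − 3 + 19 + 15 + 12)/6 = 19/2
E[X | Urn B] = (8 + 10 + 12 + 1 + 18)/5 = 49/5
E[X | Urn C] = (7 + 16 + 7 + 8 + 7 + 11)/6 = 28/3
E[X] = (1/2)·19/2 + (1/3)·49/5 + (1/6)·28/3 = 1723/180 ≈ 9.57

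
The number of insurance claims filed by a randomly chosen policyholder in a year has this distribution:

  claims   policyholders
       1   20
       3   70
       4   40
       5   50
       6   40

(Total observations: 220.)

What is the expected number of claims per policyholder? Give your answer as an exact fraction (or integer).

Total = 220, so P(claims=1) = 20/220, etc.
E[X] = (1/11)·1 + (7/22)·3 + (2/11)·4 + (5/22)·5 + (2/11)·6
     = 4

4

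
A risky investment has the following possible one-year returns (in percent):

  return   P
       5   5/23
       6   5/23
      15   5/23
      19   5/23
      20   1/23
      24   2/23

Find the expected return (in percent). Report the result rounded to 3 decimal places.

12.739

E[X] = (5/23)·5 + (5/23)·6 + (5/23)·15 + (5/23)·19 + (1/23)·20 + (2/23)·24
     = 293/23 ≈ 12.739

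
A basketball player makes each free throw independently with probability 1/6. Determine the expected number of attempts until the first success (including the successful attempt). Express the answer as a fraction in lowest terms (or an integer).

6

For a geometric distribution, E[trials] = 1/p = 1/(1/6) = 6.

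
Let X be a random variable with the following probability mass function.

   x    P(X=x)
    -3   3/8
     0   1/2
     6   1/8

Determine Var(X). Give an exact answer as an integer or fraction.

495/64

E[X] = (3/8)·(-3) + (1/2)·0 + (1/8)·6 = -3/8
E[X²] = (3/8)·9 + (1/2)·0 + (1/8)·36 = 63/8
Var(X) = 63/8 − (-3/8)² = 495/64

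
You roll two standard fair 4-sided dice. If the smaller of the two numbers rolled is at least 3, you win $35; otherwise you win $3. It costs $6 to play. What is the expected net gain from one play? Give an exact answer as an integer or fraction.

E[payout] = (3/4)·3 + (1/4)·35 = 11
Expected profit = 11 − 6 = 5

$5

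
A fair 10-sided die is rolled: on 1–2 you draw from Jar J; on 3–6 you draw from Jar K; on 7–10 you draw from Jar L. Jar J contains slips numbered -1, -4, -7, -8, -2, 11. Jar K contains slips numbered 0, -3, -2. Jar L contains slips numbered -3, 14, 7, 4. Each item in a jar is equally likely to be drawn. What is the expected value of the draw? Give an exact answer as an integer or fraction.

E[X | Jar J] = (-1 − 4 − 7 − 8 − 2 + 11)/6 = -11/6
E[X | Jar K] = (0 − 3 − 2)/3 = -5/3
E[X | Jar L] = (-3 + 14 + 7 + 4)/4 = 11/2
E[X] = (1/5)·(-11/6) + (2/5)·(-5/3) + (2/5)·11/2 = 7/6

7/6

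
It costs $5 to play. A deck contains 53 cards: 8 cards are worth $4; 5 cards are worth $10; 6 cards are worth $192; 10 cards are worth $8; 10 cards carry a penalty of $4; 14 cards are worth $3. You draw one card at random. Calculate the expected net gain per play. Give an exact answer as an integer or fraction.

E[payout] = (8/53)·4 + (5/53)·10 + (6/53)·192 + (10/53)·8 + (10/53)·(-4) + (14/53)·3 = 1316/53
Expected profit = 1316/53 − 5 = 1051/53

1051/53 dollars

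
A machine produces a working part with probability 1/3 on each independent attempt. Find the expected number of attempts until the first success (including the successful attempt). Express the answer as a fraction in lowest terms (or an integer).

For a geometric distribution, E[trials] = 1/p = 1/(1/3) = 3.

3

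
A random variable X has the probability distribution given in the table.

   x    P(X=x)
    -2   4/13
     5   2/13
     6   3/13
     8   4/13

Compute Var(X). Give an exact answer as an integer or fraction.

222/13

E[X] = (4/13)·(-2) + (2/13)·5 + (3/13)·6 + (4/13)·8 = 4
E[X²] = (4/13)·4 + (2/13)·25 + (3/13)·36 + (4/13)·64 = 430/13
Var(X) = 430/13 − (4)² = 222/13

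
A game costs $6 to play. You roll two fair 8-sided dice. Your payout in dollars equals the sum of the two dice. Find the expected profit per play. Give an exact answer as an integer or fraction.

$3

Distribution of the sum of the two dice: 2 w.p. 1/64, 3 w.p. 1/32, 4 w.p. 3/64, 5 w.p. 1/16, 6 w.p. 5/64, 7 w.p. 3/32, …
E[payout] = (1/64)·2 + (1/32)·3 + (3/64)·4 + (1/16)·5 + (5/64)·6 + (3/32)·7 + (7/64)·8 + (1/8)·9 + (7/64)·10 + (3/32)·11 + (5/64)·12 + (1/16)·13 + (3/64)·14 + (1/32)·15 + (1/64)·16 = 9
Expected profit = 9 − 6 = 3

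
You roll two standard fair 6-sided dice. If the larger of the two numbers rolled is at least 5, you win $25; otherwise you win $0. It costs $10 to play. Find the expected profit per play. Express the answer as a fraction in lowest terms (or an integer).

35/9 dollars

E[payout] = (4/9)·0 + (5/9)·25 = 125/9
Expected profit = 125/9 − 10 = 35/9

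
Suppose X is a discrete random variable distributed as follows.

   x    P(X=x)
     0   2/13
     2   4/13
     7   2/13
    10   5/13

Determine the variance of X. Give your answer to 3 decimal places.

16.556

E[X] = (2/13)·0 + (4/13)·2 + (2/13)·7 + (5/13)·10 = 72/13
E[X²] = (2/13)·0 + (4/13)·4 + (2/13)·49 + (5/13)·100 = 614/13
Var(X) = 614/13 − (72/13)² = 2798/169 ≈ 16.556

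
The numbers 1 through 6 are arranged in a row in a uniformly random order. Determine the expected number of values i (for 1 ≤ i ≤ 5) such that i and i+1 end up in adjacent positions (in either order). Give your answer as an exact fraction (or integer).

For each i ∈ {1,…,5}, let Xᵢ = 1 if i and i+1 are adjacent. P(Xᵢ=1) = 2·(6−1)!/6! = 2/6.
By linearity, E[ΣXᵢ] = (5)·(2/6) = 5/3.

5/3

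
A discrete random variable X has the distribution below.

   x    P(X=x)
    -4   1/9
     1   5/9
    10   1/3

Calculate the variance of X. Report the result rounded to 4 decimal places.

E[X] = (1/9)·(-4) + (5/9)·1 + (1/3)·10 = 31/9
E[X²] = (1/9)·16 + (5/9)·1 + (1/3)·100 = 107/3
Var(X) = 107/3 − (31/9)² = 1928/81 ≈ 23.8025

23.8025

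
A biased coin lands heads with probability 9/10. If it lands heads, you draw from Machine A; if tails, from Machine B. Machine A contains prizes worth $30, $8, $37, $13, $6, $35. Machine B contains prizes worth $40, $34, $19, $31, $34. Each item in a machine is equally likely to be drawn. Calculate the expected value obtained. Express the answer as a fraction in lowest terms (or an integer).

2251/100 dollars

E[X | Machine A] = (30 + 8 + 37 + 13 + 6 + 35)/6 = 43/2
E[X | Machine B] = (40 + 34 + 19 + 31 + 34)/5 = 158/5
E[X] = (9/10)·43/2 + (1/10)·158/5 = 2251/100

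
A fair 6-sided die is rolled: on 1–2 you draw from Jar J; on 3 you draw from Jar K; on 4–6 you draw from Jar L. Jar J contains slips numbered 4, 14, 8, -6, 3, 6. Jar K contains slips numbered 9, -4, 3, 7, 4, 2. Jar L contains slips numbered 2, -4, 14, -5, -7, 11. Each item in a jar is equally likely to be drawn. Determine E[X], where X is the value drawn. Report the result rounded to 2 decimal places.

E[X | Jar J] = (4 + 14 + 8 − 6 + 3 + 6)/6 = 29/6
E[X | Jar K] = (9 − 4 + 3 + 7 + 4 + 2)/6 = 7/2
E[X | Jar L] = (2 − 4 + 14 − 5 − 7 + 11)/6 = 11/6
E[X] = (1/3)·29/6 + (1/6)·7/2 + (1/2)·11/6 = 28/9 ≈ 3.11

3.11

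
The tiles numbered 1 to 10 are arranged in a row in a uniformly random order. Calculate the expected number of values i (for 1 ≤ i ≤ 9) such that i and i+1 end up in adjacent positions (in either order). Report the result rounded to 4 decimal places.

For each i ∈ {1,…,9}, let Xᵢ = 1 if i and i+1 are adjacent. P(Xᵢ=1) = 2·(10−1)!/10! = 2/10.
By linearity, E[ΣXᵢ] = (9)·(2/10) = 9/5.
≈ 1.8000

1.8000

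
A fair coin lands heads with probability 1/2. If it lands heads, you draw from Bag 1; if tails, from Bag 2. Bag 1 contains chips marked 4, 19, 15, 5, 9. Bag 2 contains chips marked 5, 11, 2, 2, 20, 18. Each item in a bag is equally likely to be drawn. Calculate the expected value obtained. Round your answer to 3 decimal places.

E[X | Bag 1] = (4 + 19 + 15 + 5 + 9)/5 = 52/5
E[X | Bag 2] = (5 + 11 + 2 + 2 + 20 + 18)/6 = 29/3
E[X] = (1/2)·52/5 + (1/2)·29/3 = 301/30 ≈ 10.033

10.033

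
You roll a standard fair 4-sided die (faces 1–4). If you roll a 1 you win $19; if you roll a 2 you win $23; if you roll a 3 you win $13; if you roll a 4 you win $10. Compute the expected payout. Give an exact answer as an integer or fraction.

E[payout] = (1/4)·10 + (1/4)·13 + (1/4)·19 + (1/4)·23 = 65/4

65/4 dollars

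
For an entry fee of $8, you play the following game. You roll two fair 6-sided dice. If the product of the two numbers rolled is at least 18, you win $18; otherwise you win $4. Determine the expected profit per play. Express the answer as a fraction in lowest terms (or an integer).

-1/9 dollars

E[payout] = (13/18)·4 + (5/18)·18 = 71/9
Expected profit = 71/9 − 8 = -1/9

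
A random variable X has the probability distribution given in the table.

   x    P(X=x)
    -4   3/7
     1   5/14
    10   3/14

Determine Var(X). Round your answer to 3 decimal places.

28.026

E[X] = (3/7)·(-4) + (5/14)·1 + (3/14)·10 = 11/14
E[X²] = (3/7)·16 + (5/14)·1 + (3/14)·100 = 401/14
Var(X) = 401/14 − (11/14)² = 5493/196 ≈ 28.026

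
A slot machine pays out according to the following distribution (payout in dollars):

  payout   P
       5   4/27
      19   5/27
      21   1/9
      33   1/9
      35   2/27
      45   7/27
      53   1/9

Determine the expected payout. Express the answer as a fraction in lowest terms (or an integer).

E[X] = (4/27)·5 + (5/27)·19 + (1/9)·21 + (1/9)·33 + (2/27)·35 + (7/27)·45 + (1/9)·53
     = 821/27

821/27 dollars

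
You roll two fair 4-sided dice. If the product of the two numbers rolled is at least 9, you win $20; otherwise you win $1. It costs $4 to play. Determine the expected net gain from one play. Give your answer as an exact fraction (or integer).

E[payout] = (3/4)·1 + (1/4)·20 = 23/4
Expected profit = 23/4 − 4 = 7/4

7/4 dollars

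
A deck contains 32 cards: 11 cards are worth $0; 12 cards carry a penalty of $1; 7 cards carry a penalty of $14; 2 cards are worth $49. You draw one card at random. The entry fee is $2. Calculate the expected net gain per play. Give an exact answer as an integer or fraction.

-19/8 dollars

E[payout] = (11/32)·0 + (12/32)·(-1) + (7/32)·(-14) + (2/32)·49 = -3/8
Expected profit = -3/8 − 2 = -19/8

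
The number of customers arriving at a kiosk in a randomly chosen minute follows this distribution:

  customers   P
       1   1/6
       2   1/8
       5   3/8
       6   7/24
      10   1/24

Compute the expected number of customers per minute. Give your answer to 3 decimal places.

E[X] = (1/6)·1 + (1/8)·2 + (3/8)·5 + (7/24)·6 + (1/24)·10
     = 107/24 ≈ 4.458

4.458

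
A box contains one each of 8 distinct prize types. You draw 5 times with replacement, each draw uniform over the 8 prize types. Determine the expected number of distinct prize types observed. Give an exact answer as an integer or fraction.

15961/4096

Let Xⱼ=1 if type j appears at least once. P(Xⱼ=1) = 1 − ((8−1)/8)^5 = 15961/32768.
E[#distinct] = 8·15961/32768 = 15961/4096.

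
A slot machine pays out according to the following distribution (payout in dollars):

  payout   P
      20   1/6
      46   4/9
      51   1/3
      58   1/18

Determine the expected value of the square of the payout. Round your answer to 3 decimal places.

2061.000

E[X²] = (1/6)·400 + (4/9)·2116 + (1/3)·2601 + (1/18)·3364
     = 2061 ≈ 2061.000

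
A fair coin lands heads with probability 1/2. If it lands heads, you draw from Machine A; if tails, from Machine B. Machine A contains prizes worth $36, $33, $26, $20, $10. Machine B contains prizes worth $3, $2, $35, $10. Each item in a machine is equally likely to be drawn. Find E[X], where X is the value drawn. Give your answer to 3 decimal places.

E[X | Machine A] = (36 + 33 + 26 + 20 + 10)/5 = 25
E[X | Machine B] = (3 + 2 + 35 + 10)/4 = 25/2
E[X] = (1/2)·25 + (1/2)·25/2 = 75/4 ≈ 18.750

$18.750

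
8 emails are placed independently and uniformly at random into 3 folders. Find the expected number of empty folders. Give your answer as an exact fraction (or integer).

Let Xⱼ=1 if folder j is empty. P(Xⱼ=1) = ((3-1)/3)^8 = 256/6561.
By linearity, E[#empty] = 3·256/6561 = 256/2187.

256/2187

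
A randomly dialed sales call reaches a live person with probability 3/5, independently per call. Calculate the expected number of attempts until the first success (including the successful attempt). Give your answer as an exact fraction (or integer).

For a geometric distribution, E[trials] = 1/p = 1/(3/5) = 5/3.

5/3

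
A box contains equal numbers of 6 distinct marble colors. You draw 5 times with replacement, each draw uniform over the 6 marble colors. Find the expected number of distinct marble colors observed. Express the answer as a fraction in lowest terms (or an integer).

Let Xⱼ=1 if type j appears at least once. P(Xⱼ=1) = 1 − ((6−1)/6)^5 = 4651/7776.
E[#distinct] = 6·4651/7776 = 4651/1296.

4651/1296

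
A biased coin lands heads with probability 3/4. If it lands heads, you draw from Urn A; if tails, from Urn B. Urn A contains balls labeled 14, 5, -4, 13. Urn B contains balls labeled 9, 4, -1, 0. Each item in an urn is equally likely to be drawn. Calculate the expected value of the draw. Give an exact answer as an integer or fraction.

6

E[X | Urn A] = (14 + 5 − 4 + 13)/4 = 7
E[X | Urn B] = (9 + 4 − 1 + 0)/4 = 3
E[X] = (3/4)·7 + (1/4)·3 = 6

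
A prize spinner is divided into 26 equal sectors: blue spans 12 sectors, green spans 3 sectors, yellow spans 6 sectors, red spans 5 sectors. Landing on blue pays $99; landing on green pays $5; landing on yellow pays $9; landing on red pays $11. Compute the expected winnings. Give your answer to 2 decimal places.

$50.46

E[payout] = (12/26)·99 + (3/26)·5 + (6/26)·9 + (5/26)·11 = 656/13
≈ $50.46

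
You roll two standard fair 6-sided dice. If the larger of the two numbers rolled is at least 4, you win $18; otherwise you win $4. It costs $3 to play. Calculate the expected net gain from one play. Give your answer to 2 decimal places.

E[payout] = (1/4)·4 + (3/4)·18 = 29/2
Expected profit = 29/2 − 3 = 23/2 ≈ $11.50

$11.50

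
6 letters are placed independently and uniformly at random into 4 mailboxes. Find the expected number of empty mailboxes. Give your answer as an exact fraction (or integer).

729/1024

Let Xⱼ=1 if mailbox j is empty. P(Xⱼ=1) = ((4-1)/4)^6 = 729/4096.
By linearity, E[#empty] = 4·729/4096 = 729/1024.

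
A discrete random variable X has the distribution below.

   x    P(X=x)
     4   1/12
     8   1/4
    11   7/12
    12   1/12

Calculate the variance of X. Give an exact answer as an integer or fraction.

233/48

E[X] = (1/12)·4 + (1/4)·8 + (7/12)·11 + (1/12)·12 = 39/4
E[X²] = (1/12)·16 + (1/4)·64 + (7/12)·121 + (1/12)·144 = 1199/12
Var(X) = 1199/12 − (39/4)² = 233/48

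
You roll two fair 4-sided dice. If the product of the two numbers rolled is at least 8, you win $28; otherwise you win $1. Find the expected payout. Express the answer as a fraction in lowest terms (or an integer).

E[payout] = (5/8)·1 + (3/8)·28 = 89/8

89/8 dollars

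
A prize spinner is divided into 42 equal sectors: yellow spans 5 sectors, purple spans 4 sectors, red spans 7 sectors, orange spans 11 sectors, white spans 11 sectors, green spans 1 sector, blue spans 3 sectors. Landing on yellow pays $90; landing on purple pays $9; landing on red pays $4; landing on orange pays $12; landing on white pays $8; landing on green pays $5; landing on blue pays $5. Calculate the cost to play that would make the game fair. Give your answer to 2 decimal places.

$17.95

E[payout] = (5/42)·90 + (4/42)·9 + (7/42)·4 + (11/42)·12 + (11/42)·8 + (1/42)·5 + (3/42)·5 = 377/21
Fair fee = E[payout] = 377/21 ≈ $17.95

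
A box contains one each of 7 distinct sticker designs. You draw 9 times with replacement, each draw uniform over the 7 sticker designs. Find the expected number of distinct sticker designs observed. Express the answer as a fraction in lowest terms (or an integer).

30275911/5764801

Let Xⱼ=1 if type j appears at least once. P(Xⱼ=1) = 1 − ((7−1)/7)^9 = 30275911/40353607.
E[#distinct] = 7·30275911/40353607 = 30275911/5764801.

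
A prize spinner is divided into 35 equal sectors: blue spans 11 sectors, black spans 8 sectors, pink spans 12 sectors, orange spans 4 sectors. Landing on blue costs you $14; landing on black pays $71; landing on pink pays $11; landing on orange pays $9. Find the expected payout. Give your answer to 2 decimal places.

$16.63

E[payout] = (11/35)·(-14) + (8/35)·71 + (12/35)·11 + (4/35)·9 = 582/35
≈ $16.63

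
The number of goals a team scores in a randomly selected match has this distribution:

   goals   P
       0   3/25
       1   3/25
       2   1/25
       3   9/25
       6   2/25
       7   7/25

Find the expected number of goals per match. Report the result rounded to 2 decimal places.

E[X] = (3/25)·0 + (3/25)·1 + (1/25)·2 + (9/25)·3 + (2/25)·6 + (7/25)·7
     = 93/25 ≈ 3.72

3.72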